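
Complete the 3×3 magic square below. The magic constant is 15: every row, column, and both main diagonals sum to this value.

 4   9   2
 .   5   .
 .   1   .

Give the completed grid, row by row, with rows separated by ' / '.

Using main diagonal: 4 + 5 + ? → (3,3) = 15 − 9 = 6.
Anti-diagonal needs 15; the known cells sum to 7, so (3,1) = 8.
Column 1 needs 15; the known cells sum to 12, so (2,1) = 3.
Column 3: 2 + 6 + ? = 15, so (2,3) = 7.

4 9 2 / 3 5 7 / 8 1 6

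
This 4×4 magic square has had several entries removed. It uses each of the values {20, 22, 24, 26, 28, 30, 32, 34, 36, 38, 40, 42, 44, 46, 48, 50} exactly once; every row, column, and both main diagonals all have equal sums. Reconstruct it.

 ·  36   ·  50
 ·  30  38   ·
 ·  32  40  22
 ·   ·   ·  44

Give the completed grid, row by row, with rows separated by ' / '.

The 16 entries sum to 560, so each line sums to 560/4 = 140.
Row 3: 32 + 40 + 22 + ? = 140, so (3,1) = 46.
From column 2, 140 − (36 + 30 + 32) gives (4,2) = 42.
Column 4 needs 140; the known cells sum to 116, so (2,4) = 24.
Main diagonal needs 140; the known cells sum to 114, so (1,1) = 26.
From anti-diagonal, 140 − (50 + 38 + 32) gives (4,1) = 20.
The remaining cell in row 1 is (1,3) = 140 − 112 = 28.
Row 2: 30 + 38 + 24 + ? = 140, so (2,1) = 48.
Row 4: 20 + 42 + 44 + ? = 140, so (4,3) = 34.

26 36 28 50 / 48 30 38 24 / 46 32 40 22 / 20 42 34 44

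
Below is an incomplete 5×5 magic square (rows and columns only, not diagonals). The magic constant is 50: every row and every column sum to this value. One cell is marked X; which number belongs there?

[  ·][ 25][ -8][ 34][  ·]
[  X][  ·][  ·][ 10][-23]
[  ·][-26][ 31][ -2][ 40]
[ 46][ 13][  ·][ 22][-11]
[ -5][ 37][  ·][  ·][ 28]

Row 3: -26 + 31 + (-2) + 40 + ? = 50, so (3,1) = 7.
From row 4, 50 − (46 + 13 + 22 + (-11)) gives (4,3) = -20.
The remaining cell in column 2 is (2,2) = 50 − 49 = 1.
Column 4: 34 + 10 + (-2) + 22 + ? = 50, so (5,4) = -14.
Column 5 must total 50; the given cells sum to 34, so (1,5) = 16.
Row 1 needs 50; the known cells sum to 67, so (1,1) = -17.
Row 5 must total 50; the given cells sum to 46, so (5,3) = 4.
The remaining cell in column 1 is (2,1) = 50 − 31 = 19.

19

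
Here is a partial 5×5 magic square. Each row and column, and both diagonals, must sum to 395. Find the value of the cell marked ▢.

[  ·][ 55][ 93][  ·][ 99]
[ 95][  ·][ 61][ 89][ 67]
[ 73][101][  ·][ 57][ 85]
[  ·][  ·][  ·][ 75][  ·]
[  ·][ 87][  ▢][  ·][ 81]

Row 2: 95 + 61 + 89 + 67 + ? = 395, so (2,2) = 83.
Row 3 needs 395; the known cells sum to 316, so (3,3) = 79.
Using column 2: 55 + 83 + 101 + 87 + ? → (4,2) = 395 − 326 = 69.
Column 5 needs 395; the known cells sum to 332, so (4,5) = 63.
Main diagonal needs 395; the known cells sum to 318, so (1,1) = 77.
Anti-diagonal needs 395; the known cells sum to 336, so (5,1) = 59.
Row 1 needs 395; the known cells sum to 324, so (1,4) = 71.
Column 1 needs 395; the known cells sum to 304, so (4,1) = 91.
The remaining cell in column 4 is (5,4) = 395 − 292 = 103.
The remaining cell in row 4 is (4,3) = 395 − 298 = 97.
Row 5: 59 + 87 + 103 + 81 + ? = 395, so (5,3) = 65.

65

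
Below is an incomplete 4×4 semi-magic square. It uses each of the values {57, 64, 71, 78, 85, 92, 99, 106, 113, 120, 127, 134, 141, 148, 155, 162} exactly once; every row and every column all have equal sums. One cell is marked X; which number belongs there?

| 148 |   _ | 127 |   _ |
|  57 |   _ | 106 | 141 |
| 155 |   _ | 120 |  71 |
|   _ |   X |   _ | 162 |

113

The 16 entries sum to 1752, so each line sums to 1752/4 = 438.
Row 2 needs 438; the known cells sum to 304, so (2,2) = 134.
The remaining cell in row 3 is (3,2) = 438 − 346 = 92.
Column 1 must total 438; the given cells sum to 360, so (4,1) = 78.
From column 3, 438 − (127 + 106 + 120) gives (4,3) = 85.
Using column 4: 141 + 71 + 162 + ? → (1,4) = 438 − 374 = 64.
Row 1: 148 + 127 + 64 + ? = 438, so (1,2) = 99.
The remaining cell in row 4 is (4,2) = 438 − 325 = 113.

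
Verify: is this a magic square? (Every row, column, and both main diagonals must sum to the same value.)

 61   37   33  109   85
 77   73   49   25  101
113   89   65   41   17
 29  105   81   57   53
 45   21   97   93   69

Row 1: 61 + 37 + 33 + 109 + 85 = 325.
Row 2: 77 + 73 + 49 + 25 + 101 = 325.
Row 3: 113 + 89 + 65 + 41 + 17 = 325.
Row 4: 29 + 105 + 81 + 57 + 53 = 325.
Row 5: 45 + 21 + 97 + 93 + 69 = 325.
Column 1: 61 + 77 + 113 + 29 + 45 = 325.
Column 2: 37 + 73 + 89 + 105 + 21 = 325.
Column 3: 33 + 49 + 65 + 81 + 97 = 325.
Column 4: 109 + 25 + 41 + 57 + 93 = 325.
Column 5: 85 + 101 + 17 + 53 + 69 = 325.
Main diagonal: 61 + 73 + 65 + 57 + 69 = 325.
Anti-diagonal: 85 + 25 + 65 + 105 + 45 = 325.
All lines sum to 325.

Yes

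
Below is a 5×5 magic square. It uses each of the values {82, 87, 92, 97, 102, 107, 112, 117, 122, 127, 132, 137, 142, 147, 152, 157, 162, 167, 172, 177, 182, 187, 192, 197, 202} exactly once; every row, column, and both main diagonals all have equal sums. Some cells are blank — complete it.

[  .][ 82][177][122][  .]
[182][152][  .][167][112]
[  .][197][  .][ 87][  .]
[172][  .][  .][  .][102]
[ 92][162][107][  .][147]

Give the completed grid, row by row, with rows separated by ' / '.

137 82 177 122 192 / 182 152 97 167 112 / 127 197 142 87 157 / 172 117 187 132 102 / 92 162 107 202 147

The 25 entries sum to 3550, so each line sums to 3550/5 = 710.
Row 2: 182 + 152 + 167 + 112 + ? = 710, so (2,3) = 97.
Row 5: 92 + 162 + 107 + 147 + ? = 710, so (5,4) = 202.
Using column 2: 82 + 152 + 197 + 162 + ? → (4,2) = 710 − 593 = 117.
Column 4: 122 + 167 + 87 + 202 + ? = 710, so (4,4) = 132.
From row 4, 710 − (172 + 117 + 132 + 102) gives (4,3) = 187.
Column 3 needs 710; the known cells sum to 568, so (3,3) = 142.
Main diagonal must total 710; the given cells sum to 573, so (1,1) = 137.
From anti-diagonal, 710 − (167 + 142 + 117 + 92) gives (1,5) = 192.
Column 1: 137 + 182 + 172 + 92 + ? = 710, so (3,1) = 127.
The remaining cell in column 5 is (3,5) = 710 − 553 = 157.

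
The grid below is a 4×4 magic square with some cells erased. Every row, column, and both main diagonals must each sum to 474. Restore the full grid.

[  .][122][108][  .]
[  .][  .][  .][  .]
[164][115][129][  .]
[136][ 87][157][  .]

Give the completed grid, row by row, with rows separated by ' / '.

Using row 3: 164 + 115 + 129 + ? → (3,4) = 474 − 408 = 66.
Using row 4: 136 + 87 + 157 + ? → (4,4) = 474 − 380 = 94.
Column 2 must total 474; the given cells sum to 324, so (2,2) = 150.
Column 3 must total 474; the given cells sum to 394, so (2,3) = 80.
Main diagonal needs 474; the known cells sum to 373, so (1,1) = 101.
Anti-diagonal: 80 + 115 + 136 + ? = 474, so (1,4) = 143.
Column 1 must total 474; the given cells sum to 401, so (2,1) = 73.
Column 4 needs 474; the known cells sum to 303, so (2,4) = 171.

101 122 108 143 / 73 150 80 171 / 164 115 129 66 / 136 87 157 94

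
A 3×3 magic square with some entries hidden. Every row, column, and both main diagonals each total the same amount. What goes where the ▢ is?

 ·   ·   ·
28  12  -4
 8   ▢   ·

Row 2 is complete and sums to 36; that is the magic constant.
Column 1 needs 36; the known cells sum to 36, so (1,1) = 0.
Using main diagonal: 0 + 12 + ? → (3,3) = 36 − 12 = 24.
Using anti-diagonal: 12 + 8 + ? → (1,3) = 36 − 20 = 16.
Row 1 needs 36; the known cells sum to 16, so (1,2) = 20.
Using row 3: 8 + 24 + ? → (3,2) = 36 − 32 = 4.

4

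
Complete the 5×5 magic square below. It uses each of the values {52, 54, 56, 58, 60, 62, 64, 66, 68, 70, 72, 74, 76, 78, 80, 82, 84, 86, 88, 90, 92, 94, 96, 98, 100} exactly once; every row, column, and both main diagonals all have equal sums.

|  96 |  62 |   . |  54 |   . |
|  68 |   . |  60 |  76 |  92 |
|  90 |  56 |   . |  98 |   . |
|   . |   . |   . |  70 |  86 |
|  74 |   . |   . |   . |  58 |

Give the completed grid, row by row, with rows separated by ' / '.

96 62 88 54 80 / 68 84 60 76 92 / 90 56 72 98 64 / 52 78 94 70 86 / 74 100 66 82 58

The 25 entries sum to 1900, so each line sums to 1900/5 = 380.
Using row 2: 68 + 60 + 76 + 92 + ? → (2,2) = 380 − 296 = 84.
Using column 1: 96 + 68 + 90 + 74 + ? → (4,1) = 380 − 328 = 52.
Using column 4: 54 + 76 + 98 + 70 + ? → (5,4) = 380 − 298 = 82.
Using main diagonal: 96 + 84 + 70 + 58 + ? → (3,3) = 380 − 308 = 72.
Row 3 needs 380; the known cells sum to 316, so (3,5) = 64.
Column 5 needs 380; the known cells sum to 300, so (1,5) = 80.
Anti-diagonal needs 380; the known cells sum to 302, so (4,2) = 78.
Using row 1: 96 + 62 + 54 + 80 + ? → (1,3) = 380 − 292 = 88.
Using row 4: 52 + 78 + 70 + 86 + ? → (4,3) = 380 − 286 = 94.
From column 2, 380 − (62 + 84 + 56 + 78) gives (5,2) = 100.
Using column 3: 88 + 60 + 72 + 94 + ? → (5,3) = 380 − 314 = 66.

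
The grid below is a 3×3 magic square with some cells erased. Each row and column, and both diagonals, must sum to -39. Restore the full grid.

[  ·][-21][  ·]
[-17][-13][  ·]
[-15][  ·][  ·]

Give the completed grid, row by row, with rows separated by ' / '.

-7 -21 -11 / -17 -13 -9 / -15 -5 -19

Row 2: -17 + (-13) + ? = -39, so (2,3) = -9.
Column 1: -17 + (-15) + ? = -39, so (1,1) = -7.
Column 2 needs -39; the known cells sum to -34, so (3,2) = -5.
From main diagonal, -39 − (-7 + (-13)) gives (3,3) = -19.
Using anti-diagonal: -13 + (-15) + ? → (1,3) = -39 − (-28) = -11.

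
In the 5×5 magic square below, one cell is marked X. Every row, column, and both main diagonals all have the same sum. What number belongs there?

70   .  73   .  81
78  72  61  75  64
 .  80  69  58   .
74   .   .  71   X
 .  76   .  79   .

60

Row 2 is complete and sums to 350; that is the magic constant.
Using column 4: 75 + 58 + 71 + 79 + ? → (1,4) = 350 − 283 = 67.
Using main diagonal: 70 + 72 + 69 + 71 + ? → (5,5) = 350 − 282 = 68.
Row 1 needs 350; the known cells sum to 291, so (1,2) = 59.
Column 2 needs 350; the known cells sum to 287, so (4,2) = 63.
Using anti-diagonal: 81 + 75 + 69 + 63 + ? → (5,1) = 350 − 288 = 62.
Row 5: 62 + 76 + 79 + 68 + ? = 350, so (5,3) = 65.
From column 1, 350 − (70 + 78 + 74 + 62) gives (3,1) = 66.
Column 3 must total 350; the given cells sum to 268, so (4,3) = 82.
From row 3, 350 − (66 + 80 + 69 + 58) gives (3,5) = 77.
Row 4: 74 + 63 + 82 + 71 + ? = 350, so (4,5) = 60.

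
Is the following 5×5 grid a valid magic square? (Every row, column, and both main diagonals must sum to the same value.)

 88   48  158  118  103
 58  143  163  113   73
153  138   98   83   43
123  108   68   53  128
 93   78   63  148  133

Row 1: 88 + 48 + 158 + 118 + 103 = 515.
Row 2: 58 + 143 + 163 + 113 + 73 = 550.
Row 3: 153 + 138 + 98 + 83 + 43 = 515.
Row 4: 123 + 108 + 68 + 53 + 128 = 480.
Row 5: 93 + 78 + 63 + 148 + 133 = 515.
Column 1: 88 + 58 + 153 + 123 + 93 = 515.
Column 2: 48 + 143 + 138 + 108 + 78 = 515.
Column 3: 158 + 163 + 98 + 68 + 63 = 550.
Column 4: 118 + 113 + 83 + 53 + 148 = 515.
Column 5: 103 + 73 + 43 + 128 + 133 = 480.
Main diagonal: 88 + 143 + 98 + 53 + 133 = 515.
Anti-diagonal: 103 + 113 + 98 + 108 + 93 = 515.

No — column 2 sums to 515 but column 5 sums to 480.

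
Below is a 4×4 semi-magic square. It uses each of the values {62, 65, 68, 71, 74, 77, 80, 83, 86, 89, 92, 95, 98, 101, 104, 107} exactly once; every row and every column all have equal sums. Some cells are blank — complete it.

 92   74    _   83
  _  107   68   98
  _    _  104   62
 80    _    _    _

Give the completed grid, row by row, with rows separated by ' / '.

92 74 89 83 / 65 107 68 98 / 101 71 104 62 / 80 86 77 95

The 16 entries sum to 1352, so each line sums to 1352/4 = 338.
Row 1 must total 338; the given cells sum to 249, so (1,3) = 89.
The remaining cell in row 2 is (2,1) = 338 − 273 = 65.
Column 1: 92 + 65 + 80 + ? = 338, so (3,1) = 101.
From column 3, 338 − (89 + 68 + 104) gives (4,3) = 77.
From column 4, 338 − (83 + 98 + 62) gives (4,4) = 95.
Row 3: 101 + 104 + 62 + ? = 338, so (3,2) = 71.
Using row 4: 80 + 77 + 95 + ? → (4,2) = 338 − 252 = 86.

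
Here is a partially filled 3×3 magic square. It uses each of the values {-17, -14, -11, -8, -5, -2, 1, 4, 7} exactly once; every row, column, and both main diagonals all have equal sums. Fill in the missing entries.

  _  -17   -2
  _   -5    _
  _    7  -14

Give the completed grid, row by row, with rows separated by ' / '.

The 9 entries sum to -45, so each line sums to -45/3 = -15.
The remaining cell in row 1 is (1,1) = -15 − (-19) = 4.
Row 3: 7 + (-14) + ? = -15, so (3,1) = -8.
The remaining cell in column 1 is (2,1) = -15 − (-4) = -11.
Column 3 must total -15; the given cells sum to -16, so (2,3) = 1.

4 -17 -2 / -11 -5 1 / -8 7 -14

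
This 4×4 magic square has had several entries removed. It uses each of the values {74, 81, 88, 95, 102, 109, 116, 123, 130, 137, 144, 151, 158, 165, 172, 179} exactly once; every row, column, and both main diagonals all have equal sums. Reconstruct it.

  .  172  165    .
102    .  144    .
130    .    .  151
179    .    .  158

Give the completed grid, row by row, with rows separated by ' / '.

The 16 entries sum to 2024, so each line sums to 2024/4 = 506.
Column 1 needs 506; the known cells sum to 411, so (1,1) = 95.
Row 1 needs 506; the known cells sum to 432, so (1,4) = 74.
Column 4: 74 + 151 + 158 + ? = 506, so (2,4) = 123.
From anti-diagonal, 506 − (74 + 144 + 179) gives (3,2) = 109.
The remaining cell in row 2 is (2,2) = 506 − 369 = 137.
The remaining cell in row 3 is (3,3) = 506 − 390 = 116.
Column 2 needs 506; the known cells sum to 418, so (4,2) = 88.
Column 3 needs 506; the known cells sum to 425, so (4,3) = 81.

95 172 165 74 / 102 137 144 123 / 130 109 116 151 / 179 88 81 158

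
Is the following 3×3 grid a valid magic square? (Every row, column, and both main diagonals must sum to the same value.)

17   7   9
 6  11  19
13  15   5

No — column 1 sums to 36 but row 3 sums to 33.

Row 1: 17 + 7 + 9 = 33.
Row 2: 6 + 11 + 19 = 36.
Row 3: 13 + 15 + 5 = 33.
Column 1: 17 + 6 + 13 = 36.
Column 2: 7 + 11 + 15 = 33.
Column 3: 9 + 19 + 5 = 33.
Main diagonal: 17 + 11 + 5 = 33.
Anti-diagonal: 9 + 11 + 13 = 33.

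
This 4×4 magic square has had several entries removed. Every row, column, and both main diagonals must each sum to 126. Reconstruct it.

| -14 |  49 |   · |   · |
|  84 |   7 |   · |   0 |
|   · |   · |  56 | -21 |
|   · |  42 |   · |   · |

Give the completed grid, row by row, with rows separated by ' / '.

Row 2 needs 126; the known cells sum to 91, so (2,3) = 35.
Column 2 needs 126; the known cells sum to 98, so (3,2) = 28.
The remaining cell in main diagonal is (4,4) = 126 − 49 = 77.
From row 3, 126 − (28 + 56 + (-21)) gives (3,1) = 63.
Using column 1: -14 + 84 + 63 + ? → (4,1) = 126 − 133 = -7.
The remaining cell in column 4 is (1,4) = 126 − 56 = 70.
Row 1 must total 126; the given cells sum to 105, so (1,3) = 21.
The remaining cell in row 4 is (4,3) = 126 − 112 = 14.

-14 49 21 70 / 84 7 35 0 / 63 28 56 -21 / -7 42 14 77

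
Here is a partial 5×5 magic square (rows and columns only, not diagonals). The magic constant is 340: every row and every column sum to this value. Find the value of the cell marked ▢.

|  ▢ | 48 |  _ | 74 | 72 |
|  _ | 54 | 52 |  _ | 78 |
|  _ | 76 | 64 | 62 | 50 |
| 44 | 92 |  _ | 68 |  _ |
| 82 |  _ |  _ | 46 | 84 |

The remaining cell in row 3 is (3,1) = 340 − 252 = 88.
Column 2 must total 340; the given cells sum to 270, so (5,2) = 70.
Using column 4: 74 + 62 + 68 + 46 + ? → (2,4) = 340 − 250 = 90.
Using column 5: 72 + 78 + 50 + 84 + ? → (4,5) = 340 − 284 = 56.
Row 2 must total 340; the given cells sum to 274, so (2,1) = 66.
The remaining cell in row 4 is (4,3) = 340 − 260 = 80.
Using row 5: 82 + 70 + 46 + 84 + ? → (5,3) = 340 − 282 = 58.
Column 1: 66 + 88 + 44 + 82 + ? = 340, so (1,1) = 60.

60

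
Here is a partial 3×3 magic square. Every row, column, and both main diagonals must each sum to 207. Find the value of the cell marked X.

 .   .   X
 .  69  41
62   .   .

From row 2, 207 − (69 + 41) gives (2,1) = 97.
Column 1 needs 207; the known cells sum to 159, so (1,1) = 48.
Main diagonal needs 207; the known cells sum to 117, so (3,3) = 90.
The remaining cell in anti-diagonal is (1,3) = 207 − 131 = 76.

76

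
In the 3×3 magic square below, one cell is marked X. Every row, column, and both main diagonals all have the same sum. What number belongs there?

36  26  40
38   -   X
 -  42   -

Row 1 is complete and sums to 102; that is the magic constant.
Column 1 needs 102; the known cells sum to 74, so (3,1) = 28.
The remaining cell in column 2 is (2,2) = 102 − 68 = 34.
The remaining cell in main diagonal is (3,3) = 102 − 70 = 32.
From row 2, 102 − (38 + 34) gives (2,3) = 30.

30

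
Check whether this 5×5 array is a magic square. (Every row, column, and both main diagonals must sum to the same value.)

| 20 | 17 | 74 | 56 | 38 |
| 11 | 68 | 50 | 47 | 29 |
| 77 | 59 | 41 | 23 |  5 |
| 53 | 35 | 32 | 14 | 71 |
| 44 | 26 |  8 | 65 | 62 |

Yes

Row 1: 20 + 17 + 74 + 56 + 38 = 205.
Row 2: 11 + 68 + 50 + 47 + 29 = 205.
Row 3: 77 + 59 + 41 + 23 + 5 = 205.
Row 4: 53 + 35 + 32 + 14 + 71 = 205.
Row 5: 44 + 26 + 8 + 65 + 62 = 205.
Column 1: 20 + 11 + 77 + 53 + 44 = 205.
Column 2: 17 + 68 + 59 + 35 + 26 = 205.
Column 3: 74 + 50 + 41 + 32 + 8 = 205.
Column 4: 56 + 47 + 23 + 14 + 65 = 205.
Column 5: 38 + 29 + 5 + 71 + 62 = 205.
Main diagonal: 20 + 68 + 41 + 14 + 62 = 205.
Anti-diagonal: 38 + 47 + 41 + 35 + 44 = 205.
All lines sum to 205.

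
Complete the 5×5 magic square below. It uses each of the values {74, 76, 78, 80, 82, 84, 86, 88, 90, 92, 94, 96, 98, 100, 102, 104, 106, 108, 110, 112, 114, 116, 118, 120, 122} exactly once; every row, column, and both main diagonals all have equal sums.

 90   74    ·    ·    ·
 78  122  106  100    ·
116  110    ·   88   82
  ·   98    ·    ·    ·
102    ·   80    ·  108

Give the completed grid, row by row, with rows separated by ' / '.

90 74 118 112 96 / 78 122 106 100 84 / 116 110 94 88 82 / 104 98 92 76 120 / 102 86 80 114 108

The 25 entries sum to 2450, so each line sums to 2450/5 = 490.
From row 2, 490 − (78 + 122 + 106 + 100) gives (2,5) = 84.
Row 3 needs 490; the known cells sum to 396, so (3,3) = 94.
Column 1: 90 + 78 + 116 + 102 + ? = 490, so (4,1) = 104.
Column 2: 74 + 122 + 110 + 98 + ? = 490, so (5,2) = 86.
The remaining cell in main diagonal is (4,4) = 490 − 414 = 76.
The remaining cell in anti-diagonal is (1,5) = 490 − 394 = 96.
Using row 5: 102 + 86 + 80 + 108 + ? → (5,4) = 490 − 376 = 114.
Column 4 needs 490; the known cells sum to 378, so (1,4) = 112.
The remaining cell in column 5 is (4,5) = 490 − 370 = 120.
Row 1: 90 + 74 + 112 + 96 + ? = 490, so (1,3) = 118.
Row 4: 104 + 98 + 76 + 120 + ? = 490, so (4,3) = 92.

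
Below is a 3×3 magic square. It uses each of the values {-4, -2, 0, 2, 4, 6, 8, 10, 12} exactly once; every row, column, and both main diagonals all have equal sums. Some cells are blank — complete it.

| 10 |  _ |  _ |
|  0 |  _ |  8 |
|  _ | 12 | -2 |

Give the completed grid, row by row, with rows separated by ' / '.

The 9 entries sum to 36, so each line sums to 36/3 = 12.
From row 2, 12 − (0 + 8) gives (2,2) = 4.
The remaining cell in row 3 is (3,1) = 12 − 10 = 2.
Column 2 needs 12; the known cells sum to 16, so (1,2) = -4.
Using column 3: 8 + (-2) + ? → (1,3) = 12 − 6 = 6.

10 -4 6 / 0 4 8 / 2 12 -2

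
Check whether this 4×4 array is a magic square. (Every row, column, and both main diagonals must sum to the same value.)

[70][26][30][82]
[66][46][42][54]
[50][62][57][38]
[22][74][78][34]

Row 1: 70 + 26 + 30 + 82 = 208.
Row 2: 66 + 46 + 42 + 54 = 208.
Row 3: 50 + 62 + 57 + 38 = 207.
Row 4: 22 + 74 + 78 + 34 = 208.
Column 1: 70 + 66 + 50 + 22 = 208.
Column 2: 26 + 46 + 62 + 74 = 208.
Column 3: 30 + 42 + 57 + 78 = 207.
Column 4: 82 + 54 + 38 + 34 = 208.
Main diagonal: 70 + 46 + 57 + 34 = 207.
Anti-diagonal: 82 + 42 + 62 + 22 = 208.

No — column 1 sums to 208 but row 3 sums to 207.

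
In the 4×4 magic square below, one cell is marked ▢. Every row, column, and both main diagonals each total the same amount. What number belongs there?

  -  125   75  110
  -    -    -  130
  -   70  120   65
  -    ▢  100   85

Column 4 is complete and sums to 390; that is the magic constant.
Row 1 must total 390; the given cells sum to 310, so (1,1) = 80.
Using row 3: 70 + 120 + 65 + ? → (3,1) = 390 − 255 = 135.
From column 3, 390 − (75 + 120 + 100) gives (2,3) = 95.
Using main diagonal: 80 + 120 + 85 + ? → (2,2) = 390 − 285 = 105.
From anti-diagonal, 390 − (110 + 95 + 70) gives (4,1) = 115.
From row 2, 390 − (105 + 95 + 130) gives (2,1) = 60.
The remaining cell in row 4 is (4,2) = 390 − 300 = 90.

90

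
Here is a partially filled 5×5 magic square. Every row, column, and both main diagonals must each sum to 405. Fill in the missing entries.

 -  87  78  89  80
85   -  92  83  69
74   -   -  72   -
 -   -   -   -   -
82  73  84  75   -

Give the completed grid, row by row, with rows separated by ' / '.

71 87 78 89 80 / 85 76 92 83 69 / 74 90 81 72 88 / 93 79 70 86 77 / 82 73 84 75 91

The remaining cell in row 1 is (1,1) = 405 − 334 = 71.
Row 2 needs 405; the known cells sum to 329, so (2,2) = 76.
Row 5 needs 405; the known cells sum to 314, so (5,5) = 91.
Column 1: 71 + 85 + 74 + 82 + ? = 405, so (4,1) = 93.
Column 4: 89 + 83 + 72 + 75 + ? = 405, so (4,4) = 86.
The remaining cell in main diagonal is (3,3) = 405 − 324 = 81.
From anti-diagonal, 405 − (80 + 83 + 81 + 82) gives (4,2) = 79.
Column 2 must total 405; the given cells sum to 315, so (3,2) = 90.
From column 3, 405 − (78 + 92 + 81 + 84) gives (4,3) = 70.
Row 3 must total 405; the given cells sum to 317, so (3,5) = 88.
From row 4, 405 − (93 + 79 + 70 + 86) gives (4,5) = 77.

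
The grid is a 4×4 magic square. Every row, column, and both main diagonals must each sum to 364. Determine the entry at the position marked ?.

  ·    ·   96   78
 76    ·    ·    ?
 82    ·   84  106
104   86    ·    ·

100

Row 3 must total 364; the given cells sum to 272, so (3,2) = 92.
From column 1, 364 − (76 + 82 + 104) gives (1,1) = 102.
Anti-diagonal: 78 + 92 + 104 + ? = 364, so (2,3) = 90.
The remaining cell in row 1 is (1,2) = 364 − 276 = 88.
From column 2, 364 − (88 + 92 + 86) gives (2,2) = 98.
From column 3, 364 − (96 + 90 + 84) gives (4,3) = 94.
From main diagonal, 364 − (102 + 98 + 84) gives (4,4) = 80.
The remaining cell in row 2 is (2,4) = 364 − 264 = 100.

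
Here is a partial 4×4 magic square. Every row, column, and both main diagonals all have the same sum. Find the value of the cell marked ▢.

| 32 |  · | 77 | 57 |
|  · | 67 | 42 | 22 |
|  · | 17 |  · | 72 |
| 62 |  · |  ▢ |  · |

7

Anti-diagonal is complete and sums to 178; that is the magic constant.
From row 1, 178 − (32 + 77 + 57) gives (1,2) = 12.
The remaining cell in row 2 is (2,1) = 178 − 131 = 47.
The remaining cell in column 1 is (3,1) = 178 − 141 = 37.
The remaining cell in column 2 is (4,2) = 178 − 96 = 82.
The remaining cell in column 4 is (4,4) = 178 − 151 = 27.
Main diagonal needs 178; the known cells sum to 126, so (3,3) = 52.
Row 4 needs 178; the known cells sum to 171, so (4,3) = 7.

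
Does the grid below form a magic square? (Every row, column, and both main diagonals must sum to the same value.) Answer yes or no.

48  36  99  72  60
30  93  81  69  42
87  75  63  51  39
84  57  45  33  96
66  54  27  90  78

Yes

Row 1: 48 + 36 + 99 + 72 + 60 = 315.
Row 2: 30 + 93 + 81 + 69 + 42 = 315.
Row 3: 87 + 75 + 63 + 51 + 39 = 315.
Row 4: 84 + 57 + 45 + 33 + 96 = 315.
Row 5: 66 + 54 + 27 + 90 + 78 = 315.
Column 1: 48 + 30 + 87 + 84 + 66 = 315.
Column 2: 36 + 93 + 75 + 57 + 54 = 315.
Column 3: 99 + 81 + 63 + 45 + 27 = 315.
Column 4: 72 + 69 + 51 + 33 + 90 = 315.
Column 5: 60 + 42 + 39 + 96 + 78 = 315.
Main diagonal: 48 + 93 + 63 + 33 + 78 = 315.
Anti-diagonal: 60 + 69 + 63 + 57 + 66 = 315.
All lines sum to 315.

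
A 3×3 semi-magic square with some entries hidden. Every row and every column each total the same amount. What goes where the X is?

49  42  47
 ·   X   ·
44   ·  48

50

Row 1 is complete and sums to 138; that is the magic constant.
From row 3, 138 − (44 + 48) gives (3,2) = 46.
Column 1 must total 138; the given cells sum to 93, so (2,1) = 45.
The remaining cell in column 2 is (2,2) = 138 − 88 = 50.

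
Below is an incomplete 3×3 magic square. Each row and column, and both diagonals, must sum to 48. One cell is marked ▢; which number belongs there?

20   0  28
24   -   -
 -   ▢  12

Using column 1: 20 + 24 + ? → (3,1) = 48 − 44 = 4.
Column 3 needs 48; the known cells sum to 40, so (2,3) = 8.
Main diagonal must total 48; the given cells sum to 32, so (2,2) = 16.
From row 3, 48 − (4 + 12) gives (3,2) = 32.

32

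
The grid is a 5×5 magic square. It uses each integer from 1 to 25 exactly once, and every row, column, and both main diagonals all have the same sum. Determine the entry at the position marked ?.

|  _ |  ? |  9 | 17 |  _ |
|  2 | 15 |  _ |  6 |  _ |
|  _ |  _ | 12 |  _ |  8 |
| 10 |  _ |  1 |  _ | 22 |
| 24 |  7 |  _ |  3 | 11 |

21

The entries are 1 through 25, which sum to 325, so each line sums to 325/5 = 65.
From row 5, 65 − (24 + 7 + 3 + 11) gives (5,3) = 20.
Column 3 must total 65; the given cells sum to 42, so (2,3) = 23.
Using row 2: 2 + 15 + 23 + 6 + ? → (2,5) = 65 − 46 = 19.
Column 5 must total 65; the given cells sum to 60, so (1,5) = 5.
The remaining cell in anti-diagonal is (4,2) = 65 − 47 = 18.
From row 4, 65 − (10 + 18 + 1 + 22) gives (4,4) = 14.
Column 4 needs 65; the known cells sum to 40, so (3,4) = 25.
Using main diagonal: 15 + 12 + 14 + 11 + ? → (1,1) = 65 − 52 = 13.
The remaining cell in row 1 is (1,2) = 65 − 44 = 21.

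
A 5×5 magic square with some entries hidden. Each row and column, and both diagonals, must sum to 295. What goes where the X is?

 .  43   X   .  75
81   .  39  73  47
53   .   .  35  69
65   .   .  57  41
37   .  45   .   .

67

Row 2 needs 295; the known cells sum to 240, so (2,2) = 55.
The remaining cell in column 1 is (1,1) = 295 − 236 = 59.
Column 5 must total 295; the given cells sum to 232, so (5,5) = 63.
Main diagonal needs 295; the known cells sum to 234, so (3,3) = 61.
Anti-diagonal needs 295; the known cells sum to 246, so (4,2) = 49.
Row 3 needs 295; the known cells sum to 218, so (3,2) = 77.
Row 4 needs 295; the known cells sum to 212, so (4,3) = 83.
Column 2 needs 295; the known cells sum to 224, so (5,2) = 71.
From column 3, 295 − (39 + 61 + 83 + 45) gives (1,3) = 67.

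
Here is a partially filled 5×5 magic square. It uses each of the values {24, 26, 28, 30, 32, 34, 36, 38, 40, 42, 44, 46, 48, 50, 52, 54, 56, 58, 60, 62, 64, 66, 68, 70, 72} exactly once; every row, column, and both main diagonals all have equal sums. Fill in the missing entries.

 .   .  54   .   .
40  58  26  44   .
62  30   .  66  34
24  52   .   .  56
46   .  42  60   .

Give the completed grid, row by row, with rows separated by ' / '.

The 25 entries sum to 1200, so each line sums to 1200/5 = 240.
Using row 2: 40 + 58 + 26 + 44 + ? → (2,5) = 240 − 168 = 72.
The remaining cell in row 3 is (3,3) = 240 − 192 = 48.
Column 1 needs 240; the known cells sum to 172, so (1,1) = 68.
From column 3, 240 − (54 + 26 + 48 + 42) gives (4,3) = 70.
Anti-diagonal: 44 + 48 + 52 + 46 + ? = 240, so (1,5) = 50.
The remaining cell in row 4 is (4,4) = 240 − 202 = 38.
Column 4: 44 + 66 + 38 + 60 + ? = 240, so (1,4) = 32.
Column 5 needs 240; the known cells sum to 212, so (5,5) = 28.
Row 1 must total 240; the given cells sum to 204, so (1,2) = 36.
Row 5 needs 240; the known cells sum to 176, so (5,2) = 64.

68 36 54 32 50 / 40 58 26 44 72 / 62 30 48 66 34 / 24 52 70 38 56 / 46 64 42 60 28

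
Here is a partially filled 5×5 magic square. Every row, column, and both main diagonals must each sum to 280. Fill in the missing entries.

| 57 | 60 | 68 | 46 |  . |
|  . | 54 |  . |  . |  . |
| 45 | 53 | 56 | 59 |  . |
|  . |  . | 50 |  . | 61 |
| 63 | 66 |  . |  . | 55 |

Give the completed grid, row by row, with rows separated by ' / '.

Row 1: 57 + 60 + 68 + 46 + ? = 280, so (1,5) = 49.
Row 3 needs 280; the known cells sum to 213, so (3,5) = 67.
The remaining cell in column 2 is (4,2) = 280 − 233 = 47.
The remaining cell in column 5 is (2,5) = 280 − 232 = 48.
Main diagonal: 57 + 54 + 56 + 55 + ? = 280, so (4,4) = 58.
Using anti-diagonal: 49 + 56 + 47 + 63 + ? → (2,4) = 280 − 215 = 65.
Using row 4: 47 + 50 + 58 + 61 + ? → (4,1) = 280 − 216 = 64.
The remaining cell in column 1 is (2,1) = 280 − 229 = 51.
Using column 4: 46 + 65 + 59 + 58 + ? → (5,4) = 280 − 228 = 52.
Row 2: 51 + 54 + 65 + 48 + ? = 280, so (2,3) = 62.
From row 5, 280 − (63 + 66 + 52 + 55) gives (5,3) = 44.

57 60 68 46 49 / 51 54 62 65 48 / 45 53 56 59 67 / 64 47 50 58 61 / 63 66 44 52 55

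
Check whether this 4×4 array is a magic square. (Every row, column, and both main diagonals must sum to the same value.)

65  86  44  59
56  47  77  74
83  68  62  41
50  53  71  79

No — column 4 sums to 253 but column 3 sums to 254.

Row 1: 65 + 86 + 44 + 59 = 254.
Row 2: 56 + 47 + 77 + 74 = 254.
Row 3: 83 + 68 + 62 + 41 = 254.
Row 4: 50 + 53 + 71 + 79 = 253.
Column 1: 65 + 56 + 83 + 50 = 254.
Column 2: 86 + 47 + 68 + 53 = 254.
Column 3: 44 + 77 + 62 + 71 = 254.
Column 4: 59 + 74 + 41 + 79 = 253.
Main diagonal: 65 + 47 + 62 + 79 = 253.
Anti-diagonal: 59 + 77 + 68 + 50 = 254.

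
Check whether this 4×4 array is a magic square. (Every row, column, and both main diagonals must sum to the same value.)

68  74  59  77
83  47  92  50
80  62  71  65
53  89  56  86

Row 1: 68 + 74 + 59 + 77 = 278.
Row 2: 83 + 47 + 92 + 50 = 272.
Row 3: 80 + 62 + 71 + 65 = 278.
Row 4: 53 + 89 + 56 + 86 = 284.
Column 1: 68 + 83 + 80 + 53 = 284.
Column 2: 74 + 47 + 62 + 89 = 272.
Column 3: 59 + 92 + 71 + 56 = 278.
Column 4: 77 + 50 + 65 + 86 = 278.
Main diagonal: 68 + 47 + 71 + 86 = 272.
Anti-diagonal: 77 + 92 + 62 + 53 = 284.

No — row 3 sums to 278 but row 2 sums to 272.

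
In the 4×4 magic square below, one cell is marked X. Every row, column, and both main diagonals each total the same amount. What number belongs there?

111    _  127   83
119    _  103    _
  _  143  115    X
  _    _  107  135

95

Column 3 is complete and sums to 452; that is the magic constant.
Row 1 needs 452; the known cells sum to 321, so (1,2) = 131.
From main diagonal, 452 − (111 + 115 + 135) gives (2,2) = 91.
Anti-diagonal must total 452; the given cells sum to 329, so (4,1) = 123.
Row 2 must total 452; the given cells sum to 313, so (2,4) = 139.
Row 4 needs 452; the known cells sum to 365, so (4,2) = 87.
Column 1 must total 452; the given cells sum to 353, so (3,1) = 99.
The remaining cell in column 4 is (3,4) = 452 − 357 = 95.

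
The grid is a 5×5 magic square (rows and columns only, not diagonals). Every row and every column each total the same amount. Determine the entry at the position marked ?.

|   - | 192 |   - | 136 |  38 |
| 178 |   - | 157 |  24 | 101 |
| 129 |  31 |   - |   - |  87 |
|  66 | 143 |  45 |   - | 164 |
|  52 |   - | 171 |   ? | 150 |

Column 5 is complete and sums to 540; that is the magic constant.
Row 2: 178 + 157 + 24 + 101 + ? = 540, so (2,2) = 80.
The remaining cell in row 4 is (4,4) = 540 − 418 = 122.
Column 1 needs 540; the known cells sum to 425, so (1,1) = 115.
Using column 2: 192 + 80 + 31 + 143 + ? → (5,2) = 540 − 446 = 94.
Row 1 needs 540; the known cells sum to 481, so (1,3) = 59.
From row 5, 540 − (52 + 94 + 171 + 150) gives (5,4) = 73.

73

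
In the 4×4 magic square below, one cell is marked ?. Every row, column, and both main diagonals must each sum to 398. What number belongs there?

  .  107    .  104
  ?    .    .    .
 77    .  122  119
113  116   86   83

Row 3: 77 + 122 + 119 + ? = 398, so (3,2) = 80.
The remaining cell in column 2 is (2,2) = 398 − 303 = 95.
The remaining cell in column 4 is (2,4) = 398 − 306 = 92.
From main diagonal, 398 − (95 + 122 + 83) gives (1,1) = 98.
Anti-diagonal needs 398; the known cells sum to 297, so (2,3) = 101.
Row 1 needs 398; the known cells sum to 309, so (1,3) = 89.
Using row 2: 95 + 101 + 92 + ? → (2,1) = 398 − 288 = 110.

110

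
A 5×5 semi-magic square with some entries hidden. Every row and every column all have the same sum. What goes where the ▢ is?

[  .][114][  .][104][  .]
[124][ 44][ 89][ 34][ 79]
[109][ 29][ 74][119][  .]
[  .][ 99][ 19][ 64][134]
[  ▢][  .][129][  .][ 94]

Row 2 is complete and sums to 370; that is the magic constant.
Row 3: 109 + 29 + 74 + 119 + ? = 370, so (3,5) = 39.
Row 4 needs 370; the known cells sum to 316, so (4,1) = 54.
The remaining cell in column 2 is (5,2) = 370 − 286 = 84.
Column 3: 89 + 74 + 19 + 129 + ? = 370, so (1,3) = 59.
From column 4, 370 − (104 + 34 + 119 + 64) gives (5,4) = 49.
Column 5 must total 370; the given cells sum to 346, so (1,5) = 24.
Row 1 needs 370; the known cells sum to 301, so (1,1) = 69.
Row 5 must total 370; the given cells sum to 356, so (5,1) = 14.

14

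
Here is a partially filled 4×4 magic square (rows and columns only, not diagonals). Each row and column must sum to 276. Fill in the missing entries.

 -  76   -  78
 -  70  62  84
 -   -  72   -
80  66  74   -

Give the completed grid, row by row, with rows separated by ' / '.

54 76 68 78 / 60 70 62 84 / 82 64 72 58 / 80 66 74 56

The remaining cell in row 2 is (2,1) = 276 − 216 = 60.
From row 4, 276 − (80 + 66 + 74) gives (4,4) = 56.
The remaining cell in column 2 is (3,2) = 276 − 212 = 64.
Column 3 needs 276; the known cells sum to 208, so (1,3) = 68.
Using column 4: 78 + 84 + 56 + ? → (3,4) = 276 − 218 = 58.
The remaining cell in row 1 is (1,1) = 276 − 222 = 54.
Row 3: 64 + 72 + 58 + ? = 276, so (3,1) = 82.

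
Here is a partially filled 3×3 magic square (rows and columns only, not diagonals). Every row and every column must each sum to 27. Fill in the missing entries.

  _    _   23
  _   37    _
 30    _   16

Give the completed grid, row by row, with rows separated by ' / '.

-5 9 23 / 2 37 -12 / 30 -19 16

The remaining cell in row 3 is (3,2) = 27 − 46 = -19.
Column 2 needs 27; the known cells sum to 18, so (1,2) = 9.
From column 3, 27 − (23 + 16) gives (2,3) = -12.
Using row 1: 9 + 23 + ? → (1,1) = 27 − 32 = -5.
Using row 2: 37 + (-12) + ? → (2,1) = 27 − 25 = 2.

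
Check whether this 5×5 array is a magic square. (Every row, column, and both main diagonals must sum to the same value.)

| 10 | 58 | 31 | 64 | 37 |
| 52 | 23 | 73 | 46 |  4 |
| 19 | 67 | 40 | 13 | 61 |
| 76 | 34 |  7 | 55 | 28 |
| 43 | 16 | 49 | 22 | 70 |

No — column 1 sums to 200 but main diagonal sums to 198.

Row 1: 10 + 58 + 31 + 64 + 37 = 200.
Row 2: 52 + 23 + 73 + 46 + 4 = 198.
Row 3: 19 + 67 + 40 + 13 + 61 = 200.
Row 4: 76 + 34 + 7 + 55 + 28 = 200.
Row 5: 43 + 16 + 49 + 22 + 70 = 200.
Column 1: 10 + 52 + 19 + 76 + 43 = 200.
Column 2: 58 + 23 + 67 + 34 + 16 = 198.
Column 3: 31 + 73 + 40 + 7 + 49 = 200.
Column 4: 64 + 46 + 13 + 55 + 22 = 200.
Column 5: 37 + 4 + 61 + 28 + 70 = 200.
Main diagonal: 10 + 23 + 40 + 55 + 70 = 198.
Anti-diagonal: 37 + 46 + 40 + 34 + 43 = 200.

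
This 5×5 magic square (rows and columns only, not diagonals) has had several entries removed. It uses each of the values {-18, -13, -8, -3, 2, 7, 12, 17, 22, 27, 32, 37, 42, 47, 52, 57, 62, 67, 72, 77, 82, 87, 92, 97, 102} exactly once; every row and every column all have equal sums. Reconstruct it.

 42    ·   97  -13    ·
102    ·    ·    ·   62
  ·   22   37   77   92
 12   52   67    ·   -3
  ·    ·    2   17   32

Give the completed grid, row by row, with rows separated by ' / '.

42 57 97 -13 27 / 102 -8 7 47 62 / -18 22 37 77 92 / 12 52 67 82 -3 / 72 87 2 17 32

The 25 entries sum to 1050, so each line sums to 1050/5 = 210.
Row 3 must total 210; the given cells sum to 228, so (3,1) = -18.
Row 4: 12 + 52 + 67 + (-3) + ? = 210, so (4,4) = 82.
Column 1 must total 210; the given cells sum to 138, so (5,1) = 72.
Column 3 must total 210; the given cells sum to 203, so (2,3) = 7.
From column 4, 210 − (-13 + 77 + 82 + 17) gives (2,4) = 47.
The remaining cell in column 5 is (1,5) = 210 − 183 = 27.
Row 1 needs 210; the known cells sum to 153, so (1,2) = 57.
The remaining cell in row 2 is (2,2) = 210 − 218 = -8.
Row 5: 72 + 2 + 17 + 32 + ? = 210, so (5,2) = 87.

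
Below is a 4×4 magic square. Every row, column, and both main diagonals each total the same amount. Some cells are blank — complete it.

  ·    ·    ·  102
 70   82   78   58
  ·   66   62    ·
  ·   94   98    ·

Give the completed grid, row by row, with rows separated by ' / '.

90 46 50 102 / 70 82 78 58 / 86 66 62 74 / 42 94 98 54

Row 2 is already complete: 70 + 82 + 78 + 58 = 288, so that is the magic constant.
From column 2, 288 − (82 + 66 + 94) gives (1,2) = 46.
Column 3: 78 + 62 + 98 + ? = 288, so (1,3) = 50.
The remaining cell in anti-diagonal is (4,1) = 288 − 246 = 42.
Row 1: 46 + 50 + 102 + ? = 288, so (1,1) = 90.
From row 4, 288 − (42 + 94 + 98) gives (4,4) = 54.
Using column 1: 90 + 70 + 42 + ? → (3,1) = 288 − 202 = 86.
The remaining cell in column 4 is (3,4) = 288 − 214 = 74.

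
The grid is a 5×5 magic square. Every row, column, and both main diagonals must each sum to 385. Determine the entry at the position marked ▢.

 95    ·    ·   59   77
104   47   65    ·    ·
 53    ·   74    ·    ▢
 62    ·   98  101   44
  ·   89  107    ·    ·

110

Row 4 needs 385; the known cells sum to 305, so (4,2) = 80.
Using column 1: 95 + 104 + 53 + 62 + ? → (5,1) = 385 − 314 = 71.
The remaining cell in column 3 is (1,3) = 385 − 344 = 41.
From main diagonal, 385 − (95 + 47 + 74 + 101) gives (5,5) = 68.
The remaining cell in anti-diagonal is (2,4) = 385 − 302 = 83.
Row 1 needs 385; the known cells sum to 272, so (1,2) = 113.
The remaining cell in row 2 is (2,5) = 385 − 299 = 86.
Using row 5: 71 + 89 + 107 + 68 + ? → (5,4) = 385 − 335 = 50.
Column 2: 113 + 47 + 80 + 89 + ? = 385, so (3,2) = 56.
Column 4 needs 385; the known cells sum to 293, so (3,4) = 92.
Column 5 needs 385; the known cells sum to 275, so (3,5) = 110.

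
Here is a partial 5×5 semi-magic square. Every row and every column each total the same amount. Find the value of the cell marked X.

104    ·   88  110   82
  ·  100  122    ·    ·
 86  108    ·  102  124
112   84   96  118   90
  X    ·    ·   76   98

Row 4 is complete and sums to 500; that is the magic constant.
Row 1: 104 + 88 + 110 + 82 + ? = 500, so (1,2) = 116.
From row 3, 500 − (86 + 108 + 102 + 124) gives (3,3) = 80.
Column 2: 116 + 100 + 108 + 84 + ? = 500, so (5,2) = 92.
Using column 3: 88 + 122 + 80 + 96 + ? → (5,3) = 500 − 386 = 114.
Using column 4: 110 + 102 + 118 + 76 + ? → (2,4) = 500 − 406 = 94.
The remaining cell in column 5 is (2,5) = 500 − 394 = 106.
Using row 2: 100 + 122 + 94 + 106 + ? → (2,1) = 500 − 422 = 78.
From row 5, 500 − (92 + 114 + 76 + 98) gives (5,1) = 120.

120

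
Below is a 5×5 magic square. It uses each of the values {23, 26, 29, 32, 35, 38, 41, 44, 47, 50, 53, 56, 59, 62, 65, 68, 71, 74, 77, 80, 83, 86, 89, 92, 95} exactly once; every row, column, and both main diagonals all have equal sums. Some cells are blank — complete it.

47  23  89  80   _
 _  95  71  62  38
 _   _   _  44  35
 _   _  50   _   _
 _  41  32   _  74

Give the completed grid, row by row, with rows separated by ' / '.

47 23 89 80 56 / 29 95 71 62 38 / 86 77 53 44 35 / 68 59 50 26 92 / 65 41 32 83 74

The 25 entries sum to 1475, so each line sums to 1475/5 = 295.
Row 1 needs 295; the known cells sum to 239, so (1,5) = 56.
Row 2 must total 295; the given cells sum to 266, so (2,1) = 29.
Column 3 needs 295; the known cells sum to 242, so (3,3) = 53.
Column 5 must total 295; the given cells sum to 203, so (4,5) = 92.
The remaining cell in main diagonal is (4,4) = 295 − 269 = 26.
Column 4: 80 + 62 + 44 + 26 + ? = 295, so (5,4) = 83.
Row 5 needs 295; the known cells sum to 230, so (5,1) = 65.
The remaining cell in anti-diagonal is (4,2) = 295 − 236 = 59.
Row 4 must total 295; the given cells sum to 227, so (4,1) = 68.
From column 1, 295 − (47 + 29 + 68 + 65) gives (3,1) = 86.
The remaining cell in column 2 is (3,2) = 295 − 218 = 77.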